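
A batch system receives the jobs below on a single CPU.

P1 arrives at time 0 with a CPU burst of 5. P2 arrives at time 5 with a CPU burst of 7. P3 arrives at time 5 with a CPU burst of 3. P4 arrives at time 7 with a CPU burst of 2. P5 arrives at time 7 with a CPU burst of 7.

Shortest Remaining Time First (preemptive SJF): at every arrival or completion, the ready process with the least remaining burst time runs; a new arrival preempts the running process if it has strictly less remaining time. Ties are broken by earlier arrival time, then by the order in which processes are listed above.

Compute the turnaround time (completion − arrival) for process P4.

3

Timeline: | P1 0-5 | P3 5-8 | P4 8-10 | P2 10-17 | P5 17-24 |
Completion: P1=5  P2=17  P3=8  P4=10  P5=24
Turnaround (C−A): P1=5  P2=12  P3=3  P4=3  P5=17
Turnaround(P4) = completion − arrival = 10 − 7 = 3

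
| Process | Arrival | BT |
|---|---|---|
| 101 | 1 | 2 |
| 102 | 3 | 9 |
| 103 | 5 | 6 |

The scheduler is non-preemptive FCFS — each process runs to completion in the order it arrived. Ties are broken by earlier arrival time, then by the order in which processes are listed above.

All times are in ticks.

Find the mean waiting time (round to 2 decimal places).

2.33

Timeline: | idle 0-1 | 101 1-3 | 102 3-12 | 103 12-18 |
Completion: 101=3  102=12  103=18
Turnaround (C−A): 101=2  102=9  103=13
Waiting times: 101=0, 102=0, 103=7
Average waiting = (0+0+7) / 3 = 7/3 = 2.33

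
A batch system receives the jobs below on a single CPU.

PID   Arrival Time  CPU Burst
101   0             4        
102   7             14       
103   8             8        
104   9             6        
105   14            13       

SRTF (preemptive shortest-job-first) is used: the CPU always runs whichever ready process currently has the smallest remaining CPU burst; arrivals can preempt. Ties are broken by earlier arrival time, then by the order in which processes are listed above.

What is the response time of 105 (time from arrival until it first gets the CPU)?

21

Schedule: | 101 0-4 | idle 4-7 | 102 7-8 | 103 8-9 | 104 9-15 | 103 15-22 | 102 22-35 | 105 35-48 |
Completion: 101=4  102=35  103=22  104=15  105=48
Turnaround (C−A): 101=4  102=28  103=14  104=6  105=34
Response(105) = first start − arrival = 35 − 14 = 21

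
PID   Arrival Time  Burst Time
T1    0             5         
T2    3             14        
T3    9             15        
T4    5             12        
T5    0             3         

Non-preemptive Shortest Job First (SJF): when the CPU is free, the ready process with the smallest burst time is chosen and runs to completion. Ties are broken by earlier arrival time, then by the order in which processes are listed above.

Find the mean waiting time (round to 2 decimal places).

9.60

Schedule: | T5 0-3 | T1 3-8 | T4 8-20 | T2 20-34 | T3 34-49 |
Completion: T1=8  T2=34  T3=49  T4=20  T5=3
Turnaround (C−A): T1=8  T2=31  T3=40  T4=15  T5=3
Waiting times: T1=3, T2=17, T3=25, T4=3, T5=0
Average waiting = (3+17+25+3+0) / 5 = 48/5 = 9.60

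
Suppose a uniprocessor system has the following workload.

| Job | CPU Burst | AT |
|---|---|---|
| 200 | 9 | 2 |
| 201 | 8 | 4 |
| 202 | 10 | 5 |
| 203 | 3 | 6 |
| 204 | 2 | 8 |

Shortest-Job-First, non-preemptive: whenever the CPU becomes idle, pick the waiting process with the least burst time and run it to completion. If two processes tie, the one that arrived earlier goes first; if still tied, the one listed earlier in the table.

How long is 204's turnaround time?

5

Schedule: | idle 0-2 | 200 2-11 | 204 11-13 | 203 13-16 | 201 16-24 | 202 24-34 |
Completion: 200=11  201=24  202=34  203=16  204=13
Turnaround (C−A): 200=9  201=20  202=29  203=10  204=5
Turnaround(204) = completion − arrival = 13 − 8 = 5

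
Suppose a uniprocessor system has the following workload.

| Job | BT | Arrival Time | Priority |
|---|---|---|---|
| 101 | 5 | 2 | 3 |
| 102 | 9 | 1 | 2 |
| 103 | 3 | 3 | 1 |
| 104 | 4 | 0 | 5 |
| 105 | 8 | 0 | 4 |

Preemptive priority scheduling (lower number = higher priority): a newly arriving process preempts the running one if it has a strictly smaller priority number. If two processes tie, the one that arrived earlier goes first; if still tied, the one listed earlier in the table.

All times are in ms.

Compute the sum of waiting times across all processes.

56

Timeline: | 105 0-1 | 102 1-3 | 103 3-6 | 102 6-13 | 101 13-18 | 105 18-25 | 104 25-29 |
Completion: 101=18  102=13  103=6  104=29  105=25
Waiting = turnaround − burst: 101=11, 102=3, 103=0, 104=25, 105=17
Total waiting = 11 + 3 + 0 + 25 + 17 = 56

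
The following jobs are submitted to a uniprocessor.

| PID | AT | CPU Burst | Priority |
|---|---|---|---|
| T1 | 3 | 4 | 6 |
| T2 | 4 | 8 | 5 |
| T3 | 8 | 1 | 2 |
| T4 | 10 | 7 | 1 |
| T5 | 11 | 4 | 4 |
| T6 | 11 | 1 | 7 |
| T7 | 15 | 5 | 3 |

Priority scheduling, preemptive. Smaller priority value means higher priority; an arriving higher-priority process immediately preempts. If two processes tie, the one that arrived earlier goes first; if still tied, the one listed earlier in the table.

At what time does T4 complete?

17

Timeline: | idle 0-3 | T1 3-4 | T2 4-8 | T3 8-9 | T2 9-10 | T4 10-17 | T7 17-22 | T5 22-26 | T2 26-29 | T1 29-32 | T6 32-33 |
Completion: T1=32  T2=29  T3=9  T4=17  T5=26  T6=33  T7=22
Turnaround (C−A): T1=29  T2=25  T3=1  T4=7  T5=15  T6=22  T7=7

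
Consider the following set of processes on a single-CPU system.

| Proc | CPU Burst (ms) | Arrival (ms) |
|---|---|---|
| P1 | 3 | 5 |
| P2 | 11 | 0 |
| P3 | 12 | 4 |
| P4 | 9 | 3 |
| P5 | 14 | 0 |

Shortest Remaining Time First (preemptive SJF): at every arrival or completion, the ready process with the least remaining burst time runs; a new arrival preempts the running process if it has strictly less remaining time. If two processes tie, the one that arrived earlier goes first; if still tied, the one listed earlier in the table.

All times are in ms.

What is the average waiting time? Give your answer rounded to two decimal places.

Schedule: | P2 0-5 | P1 5-8 | P2 8-14 | P4 14-23 | P3 23-35 | P5 35-49 |
Completion: P1=8  P2=14  P3=35  P4=23  P5=49
Waiting times: P1=0, P2=3, P3=19, P4=11, P5=35
Average waiting = (0+3+19+11+35) / 5 = 68/5 = 13.60

13.60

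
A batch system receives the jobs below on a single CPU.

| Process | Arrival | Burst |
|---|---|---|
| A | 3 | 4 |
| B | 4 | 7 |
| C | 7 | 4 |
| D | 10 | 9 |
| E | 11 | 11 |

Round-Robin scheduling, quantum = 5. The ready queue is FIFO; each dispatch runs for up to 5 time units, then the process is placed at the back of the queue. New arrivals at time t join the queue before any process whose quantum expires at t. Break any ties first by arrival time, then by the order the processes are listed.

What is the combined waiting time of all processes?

51

Schedule: | idle 0-3 | A 3-7 | B 7-12 | C 12-16 | D 16-21 | E 21-26 | B 26-28 | D 28-32 | E 32-38 |
Completion: A=7  B=28  C=16  D=32  E=38
Waiting = turnaround − burst: A=0, B=17, C=5, D=13, E=16
Total waiting = 0 + 17 + 5 + 13 + 16 = 51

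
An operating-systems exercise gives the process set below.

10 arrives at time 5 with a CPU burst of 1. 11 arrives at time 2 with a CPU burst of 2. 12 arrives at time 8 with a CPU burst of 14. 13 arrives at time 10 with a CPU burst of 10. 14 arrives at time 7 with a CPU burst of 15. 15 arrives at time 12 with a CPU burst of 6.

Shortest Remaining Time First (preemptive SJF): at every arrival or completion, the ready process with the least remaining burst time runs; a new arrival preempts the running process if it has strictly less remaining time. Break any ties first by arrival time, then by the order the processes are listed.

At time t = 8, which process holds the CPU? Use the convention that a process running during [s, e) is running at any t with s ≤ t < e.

Gantt: | idle 0-2 | 11 2-4 | idle 4-5 | 10 5-6 | idle 6-7 | 14 7-10 | 13 10-12 | 15 12-18 | 13 18-26 | 14 26-38 | 12 38-52 |
Completion: 10=6  11=4  12=52  13=26  14=38  15=18

14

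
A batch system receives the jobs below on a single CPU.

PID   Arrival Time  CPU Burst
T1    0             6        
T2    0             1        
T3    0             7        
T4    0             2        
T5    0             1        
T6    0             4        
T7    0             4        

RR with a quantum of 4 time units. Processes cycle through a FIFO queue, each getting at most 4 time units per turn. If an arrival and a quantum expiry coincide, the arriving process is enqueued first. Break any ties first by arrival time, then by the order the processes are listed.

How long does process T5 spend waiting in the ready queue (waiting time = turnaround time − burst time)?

Schedule: | T1 0-4 | T2 4-5 | T3 5-9 | T4 9-11 | T5 11-12 | T6 12-16 | T7 16-20 | T1 20-22 | T3 22-25 |
Completion: T1=22  T2=5  T3=25  T4=11  T5=12  T6=16  T7=20
Turnaround (C−A): T1=22  T2=5  T3=25  T4=11  T5=12  T6=16  T7=20
Waiting(T5) = turnaround − burst = 12 − 1 = 11

11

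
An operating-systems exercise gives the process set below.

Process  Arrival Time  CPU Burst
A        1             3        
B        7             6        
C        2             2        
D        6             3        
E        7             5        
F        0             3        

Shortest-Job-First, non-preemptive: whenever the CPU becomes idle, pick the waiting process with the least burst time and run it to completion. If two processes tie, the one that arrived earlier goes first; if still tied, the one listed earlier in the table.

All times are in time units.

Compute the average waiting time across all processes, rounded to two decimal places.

3.33

Timeline: | F 0-3 | C 3-5 | A 5-8 | D 8-11 | E 11-16 | B 16-22 |
Completion: A=8  B=22  C=5  D=11  E=16  F=3
Waiting times: A=4, B=9, C=1, D=2, E=4, F=0
Average waiting = (4+9+1+2+4+0) / 6 = 20/6 = 3.33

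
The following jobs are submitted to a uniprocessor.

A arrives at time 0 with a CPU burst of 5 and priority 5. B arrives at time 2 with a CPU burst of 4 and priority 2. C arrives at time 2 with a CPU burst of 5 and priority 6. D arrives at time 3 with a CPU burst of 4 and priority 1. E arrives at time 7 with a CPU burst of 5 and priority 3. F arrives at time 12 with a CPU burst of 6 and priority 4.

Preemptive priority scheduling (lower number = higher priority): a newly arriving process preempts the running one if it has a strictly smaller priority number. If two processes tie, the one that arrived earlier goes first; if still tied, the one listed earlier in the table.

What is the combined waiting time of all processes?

51

Schedule: | A 0-2 | B 2-3 | D 3-7 | B 7-10 | E 10-15 | F 15-21 | A 21-24 | C 24-29 |
Completion: A=24  B=10  C=29  D=7  E=15  F=21
Turnaround (C−A): A=24  B=8  C=27  D=4  E=8  F=9
Waiting = turnaround − burst: A=19, B=4, C=22, D=0, E=3, F=3
Total waiting = 19 + 4 + 22 + 0 + 3 + 3 = 51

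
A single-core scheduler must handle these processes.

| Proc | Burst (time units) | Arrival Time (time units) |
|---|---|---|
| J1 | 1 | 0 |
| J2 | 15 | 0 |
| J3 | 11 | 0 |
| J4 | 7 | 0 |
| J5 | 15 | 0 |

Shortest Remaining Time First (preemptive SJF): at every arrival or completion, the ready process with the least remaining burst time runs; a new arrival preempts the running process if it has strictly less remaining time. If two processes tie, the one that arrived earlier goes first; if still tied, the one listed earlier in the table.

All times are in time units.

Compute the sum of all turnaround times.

111

Schedule: | J1 0-1 | J4 1-8 | J3 8-19 | J2 19-34 | J5 34-49 |
Completion: J1=1  J2=34  J3=19  J4=8  J5=49
Turnaround (C−A): J1=1  J2=34  J3=19  J4=8  J5=49
Turnaround = completion − arrival: J1=1, J2=34, J3=19, J4=8, J5=49
Total turnaround = 1 + 34 + 19 + 8 + 49 = 111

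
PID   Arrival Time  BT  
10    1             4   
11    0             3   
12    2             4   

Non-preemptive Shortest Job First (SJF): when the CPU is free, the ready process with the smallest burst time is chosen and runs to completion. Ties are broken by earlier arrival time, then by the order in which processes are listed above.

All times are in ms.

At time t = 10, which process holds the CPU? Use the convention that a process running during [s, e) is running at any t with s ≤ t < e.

Schedule: | 11 0-3 | 10 3-7 | 12 7-11 |
Completion: 10=7  11=3  12=11

12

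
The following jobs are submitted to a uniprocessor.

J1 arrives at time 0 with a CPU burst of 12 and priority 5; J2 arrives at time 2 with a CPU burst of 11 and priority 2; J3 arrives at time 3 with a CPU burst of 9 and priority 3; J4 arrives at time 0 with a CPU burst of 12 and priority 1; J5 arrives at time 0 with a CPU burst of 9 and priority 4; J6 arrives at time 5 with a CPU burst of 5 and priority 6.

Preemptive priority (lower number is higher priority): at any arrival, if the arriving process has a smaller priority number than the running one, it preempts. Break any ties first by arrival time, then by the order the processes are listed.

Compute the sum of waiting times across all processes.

Timeline: | J4 0-12 | J2 12-23 | J3 23-32 | J5 32-41 | J1 41-53 | J6 53-58 |
Completion: J1=53  J2=23  J3=32  J4=12  J5=41  J6=58
Turnaround (C−A): J1=53  J2=21  J3=29  J4=12  J5=41  J6=53
Waiting = turnaround − burst: J1=41, J2=10, J3=20, J4=0, J5=32, J6=48
Total waiting = 41 + 10 + 20 + 0 + 32 + 48 = 151

151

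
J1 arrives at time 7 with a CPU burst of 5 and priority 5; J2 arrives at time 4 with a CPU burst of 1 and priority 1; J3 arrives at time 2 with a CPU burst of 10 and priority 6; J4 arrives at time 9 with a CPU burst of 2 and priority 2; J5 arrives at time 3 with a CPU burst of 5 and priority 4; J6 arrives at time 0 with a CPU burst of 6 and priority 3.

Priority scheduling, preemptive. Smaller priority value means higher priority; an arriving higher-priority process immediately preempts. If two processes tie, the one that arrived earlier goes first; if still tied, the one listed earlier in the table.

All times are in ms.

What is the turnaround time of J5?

11

Gantt: | J6 0-4 | J2 4-5 | J6 5-7 | J5 7-9 | J4 9-11 | J5 11-14 | J1 14-19 | J3 19-29 |
Completion: J1=19  J2=5  J3=29  J4=11  J5=14  J6=7
Turnaround (C−A): J1=12  J2=1  J3=27  J4=2  J5=11  J6=7
Turnaround(J5) = completion − arrival = 14 − 3 = 11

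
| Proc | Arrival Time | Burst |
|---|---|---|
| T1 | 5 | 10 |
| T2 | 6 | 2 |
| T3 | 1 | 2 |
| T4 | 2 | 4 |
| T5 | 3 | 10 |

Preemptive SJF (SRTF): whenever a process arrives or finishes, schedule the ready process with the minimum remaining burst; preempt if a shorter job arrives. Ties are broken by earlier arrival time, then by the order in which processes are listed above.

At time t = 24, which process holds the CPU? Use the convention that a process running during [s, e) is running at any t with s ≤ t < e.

Timeline: | idle 0-1 | T3 1-3 | T4 3-7 | T2 7-9 | T5 9-19 | T1 19-29 |
Completion: T1=29  T2=9  T3=3  T4=7  T5=19
Turnaround (C−A): T1=24  T2=3  T3=2  T4=5  T5=16

T1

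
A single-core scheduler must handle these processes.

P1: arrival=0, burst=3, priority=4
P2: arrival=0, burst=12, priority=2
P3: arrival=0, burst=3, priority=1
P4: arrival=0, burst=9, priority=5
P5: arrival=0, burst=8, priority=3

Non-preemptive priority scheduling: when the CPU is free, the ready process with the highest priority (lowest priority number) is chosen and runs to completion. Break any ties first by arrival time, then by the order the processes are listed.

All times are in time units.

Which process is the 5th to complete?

P4

Schedule: | P3 0-3 | P2 3-15 | P5 15-23 | P1 23-26 | P4 26-35 |
Completion: P1=26  P2=15  P3=3  P4=35  P5=23
Turnaround (C−A): P1=26  P2=15  P3=3  P4=35  P5=23
Finish order: P3 → P2 → P5 → P1 → P4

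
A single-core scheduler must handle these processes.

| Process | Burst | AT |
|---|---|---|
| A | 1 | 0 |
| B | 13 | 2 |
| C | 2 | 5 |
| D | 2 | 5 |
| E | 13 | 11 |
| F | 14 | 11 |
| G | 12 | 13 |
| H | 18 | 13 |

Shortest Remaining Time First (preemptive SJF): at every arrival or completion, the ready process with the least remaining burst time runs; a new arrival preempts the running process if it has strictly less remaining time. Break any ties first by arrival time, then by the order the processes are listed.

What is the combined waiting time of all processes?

110

Schedule: | A 0-1 | idle 1-2 | B 2-5 | C 5-7 | D 7-9 | B 9-19 | G 19-31 | E 31-44 | F 44-58 | H 58-76 |
Completion: A=1  B=19  C=7  D=9  E=44  F=58  G=31  H=76
Turnaround (C−A): A=1  B=17  C=2  D=4  E=33  F=47  G=18  H=63
Waiting = turnaround − burst: A=0, B=4, C=0, D=2, E=20, F=33, G=6, H=45
Total waiting = 0 + 4 + 0 + 2 + 20 + 33 + 6 + 45 = 110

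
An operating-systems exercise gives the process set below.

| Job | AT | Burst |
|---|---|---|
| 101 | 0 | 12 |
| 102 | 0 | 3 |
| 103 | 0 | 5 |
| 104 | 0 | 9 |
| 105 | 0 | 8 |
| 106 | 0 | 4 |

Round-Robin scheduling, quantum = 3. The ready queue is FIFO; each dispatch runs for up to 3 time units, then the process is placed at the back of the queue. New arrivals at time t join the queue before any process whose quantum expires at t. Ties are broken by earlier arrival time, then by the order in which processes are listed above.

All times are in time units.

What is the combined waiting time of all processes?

Gantt: | 101 0-3 | 102 3-6 | 103 6-9 | 104 9-12 | 105 12-15 | 106 15-18 | 101 18-21 | 103 21-23 | 104 23-26 | 105 26-29 | 106 29-30 | 101 30-33 | 104 33-36 | 105 36-38 | 101 38-41 |
Completion: 101=41  102=6  103=23  104=36  105=38  106=30
Turnaround (C−A): 101=41  102=6  103=23  104=36  105=38  106=30
Waiting = turnaround − burst: 101=29, 102=3, 103=18, 104=27, 105=30, 106=26
Total waiting = 29 + 3 + 18 + 27 + 30 + 26 = 133

133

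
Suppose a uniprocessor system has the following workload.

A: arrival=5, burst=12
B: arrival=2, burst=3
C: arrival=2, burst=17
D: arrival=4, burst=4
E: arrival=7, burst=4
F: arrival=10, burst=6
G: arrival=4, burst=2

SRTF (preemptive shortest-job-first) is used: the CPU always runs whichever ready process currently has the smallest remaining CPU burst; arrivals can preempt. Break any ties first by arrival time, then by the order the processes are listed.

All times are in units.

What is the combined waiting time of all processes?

Schedule: | idle 0-2 | B 2-5 | G 5-7 | D 7-11 | E 11-15 | F 15-21 | A 21-33 | C 33-50 |
Completion: A=33  B=5  C=50  D=11  E=15  F=21  G=7
Turnaround (C−A): A=28  B=3  C=48  D=7  E=8  F=11  G=3
Waiting = turnaround − burst: A=16, B=0, C=31, D=3, E=4, F=5, G=1
Total waiting = 16 + 0 + 31 + 3 + 4 + 5 + 1 = 60

60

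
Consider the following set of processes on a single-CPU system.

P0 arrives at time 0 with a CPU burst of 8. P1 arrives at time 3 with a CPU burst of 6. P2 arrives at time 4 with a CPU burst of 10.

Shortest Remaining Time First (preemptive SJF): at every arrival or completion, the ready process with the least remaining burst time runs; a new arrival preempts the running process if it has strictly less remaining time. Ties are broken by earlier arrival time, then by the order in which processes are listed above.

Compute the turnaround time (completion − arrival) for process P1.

11

Gantt: | P0 0-8 | P1 8-14 | P2 14-24 |
Completion: P0=8  P1=14  P2=24
Turnaround (C−A): P0=8  P1=11  P2=20
Turnaround(P1) = completion − arrival = 14 − 3 = 11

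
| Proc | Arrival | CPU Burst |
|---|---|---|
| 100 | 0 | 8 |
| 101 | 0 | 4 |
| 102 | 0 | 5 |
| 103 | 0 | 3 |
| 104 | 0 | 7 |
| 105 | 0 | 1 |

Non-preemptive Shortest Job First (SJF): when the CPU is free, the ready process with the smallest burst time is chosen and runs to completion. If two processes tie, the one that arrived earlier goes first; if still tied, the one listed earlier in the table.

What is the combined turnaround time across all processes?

74

Schedule: | 105 0-1 | 103 1-4 | 101 4-8 | 102 8-13 | 104 13-20 | 100 20-28 |
Completion: 100=28  101=8  102=13  103=4  104=20  105=1
Turnaround = completion − arrival: 100=28, 101=8, 102=13, 103=4, 104=20, 105=1
Total turnaround = 28 + 8 + 13 + 4 + 20 + 1 = 74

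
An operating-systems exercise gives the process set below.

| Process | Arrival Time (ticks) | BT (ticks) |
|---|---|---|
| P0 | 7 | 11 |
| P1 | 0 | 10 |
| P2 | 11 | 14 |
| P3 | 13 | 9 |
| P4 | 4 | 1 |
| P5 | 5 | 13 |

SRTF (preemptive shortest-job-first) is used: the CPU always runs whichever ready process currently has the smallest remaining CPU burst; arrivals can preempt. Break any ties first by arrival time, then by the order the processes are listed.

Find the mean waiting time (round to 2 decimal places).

Gantt: | P1 0-4 | P4 4-5 | P1 5-11 | P0 11-22 | P3 22-31 | P5 31-44 | P2 44-58 |
Completion: P0=22  P1=11  P2=58  P3=31  P4=5  P5=44
Turnaround (C−A): P0=15  P1=11  P2=47  P3=18  P4=1  P5=39
Waiting times: P0=4, P1=1, P2=33, P3=9, P4=0, P5=26
Average waiting = (4+1+33+9+0+26) / 6 = 73/6 = 12.17

12.17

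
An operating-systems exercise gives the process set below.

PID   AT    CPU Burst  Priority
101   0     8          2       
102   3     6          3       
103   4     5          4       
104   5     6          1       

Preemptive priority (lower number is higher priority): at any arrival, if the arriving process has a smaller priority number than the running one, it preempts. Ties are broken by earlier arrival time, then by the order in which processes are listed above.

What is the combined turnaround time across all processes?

58

Schedule: | 101 0-5 | 104 5-11 | 101 11-14 | 102 14-20 | 103 20-25 |
Completion: 101=14  102=20  103=25  104=11
Turnaround (C−A): 101=14  102=17  103=21  104=6
Turnaround = completion − arrival: 101=14, 102=17, 103=21, 104=6
Total turnaround = 14 + 17 + 21 + 6 = 58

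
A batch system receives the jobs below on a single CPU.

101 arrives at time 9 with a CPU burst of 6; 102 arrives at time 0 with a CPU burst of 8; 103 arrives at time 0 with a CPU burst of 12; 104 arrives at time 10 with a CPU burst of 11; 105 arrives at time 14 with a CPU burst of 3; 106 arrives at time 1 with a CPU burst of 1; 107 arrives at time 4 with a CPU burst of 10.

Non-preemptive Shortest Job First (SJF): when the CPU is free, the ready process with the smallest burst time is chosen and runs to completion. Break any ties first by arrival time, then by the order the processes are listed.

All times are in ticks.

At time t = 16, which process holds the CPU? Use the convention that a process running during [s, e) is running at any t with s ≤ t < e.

Schedule: | 102 0-8 | 106 8-9 | 101 9-15 | 105 15-18 | 107 18-28 | 104 28-39 | 103 39-51 |
Completion: 101=15  102=8  103=51  104=39  105=18  106=9  107=28
Turnaround (C−A): 101=6  102=8  103=51  104=29  105=4  106=8  107=24

105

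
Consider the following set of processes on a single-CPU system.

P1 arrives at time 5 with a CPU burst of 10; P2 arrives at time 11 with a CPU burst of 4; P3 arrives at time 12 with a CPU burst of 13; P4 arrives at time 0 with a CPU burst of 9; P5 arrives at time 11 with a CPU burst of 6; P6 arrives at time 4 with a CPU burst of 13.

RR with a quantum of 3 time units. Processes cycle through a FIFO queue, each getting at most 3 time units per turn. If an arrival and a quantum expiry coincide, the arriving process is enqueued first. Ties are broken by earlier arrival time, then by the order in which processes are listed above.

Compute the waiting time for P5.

Gantt: | P4 0-6 | P6 6-9 | P1 9-12 | P4 12-15 | P6 15-18 | P2 18-21 | P5 21-24 | P3 24-27 | P1 27-30 | P6 30-33 | P2 33-34 | P5 34-37 | P3 37-40 | P1 40-43 | P6 43-46 | P3 46-49 | P1 49-50 | P6 50-51 | P3 51-55 |
Completion: P1=50  P2=34  P3=55  P4=15  P5=37  P6=51
Waiting(P5) = turnaround − burst = 26 − 6 = 20

20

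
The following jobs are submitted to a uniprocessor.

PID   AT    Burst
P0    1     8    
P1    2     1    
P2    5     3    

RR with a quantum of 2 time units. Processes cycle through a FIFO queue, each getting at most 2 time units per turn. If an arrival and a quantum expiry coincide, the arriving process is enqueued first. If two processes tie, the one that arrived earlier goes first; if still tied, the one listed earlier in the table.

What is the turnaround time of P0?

Timeline: | idle 0-1 | P0 1-3 | P1 3-4 | P0 4-6 | P2 6-8 | P0 8-10 | P2 10-11 | P0 11-13 |
Completion: P0=13  P1=4  P2=11
Turnaround (C−A): P0=12  P1=2  P2=6
Turnaround(P0) = completion − arrival = 13 − 1 = 12

12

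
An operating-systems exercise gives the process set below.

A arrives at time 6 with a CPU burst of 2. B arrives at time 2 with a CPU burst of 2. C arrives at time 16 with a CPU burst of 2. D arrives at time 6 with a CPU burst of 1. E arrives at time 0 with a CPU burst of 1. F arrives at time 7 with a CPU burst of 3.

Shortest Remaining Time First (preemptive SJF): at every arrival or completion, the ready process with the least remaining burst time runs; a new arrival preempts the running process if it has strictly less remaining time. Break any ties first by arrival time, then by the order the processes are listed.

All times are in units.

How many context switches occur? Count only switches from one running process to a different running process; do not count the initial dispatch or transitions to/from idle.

Schedule: | E 0-1 | idle 1-2 | B 2-4 | idle 4-6 | D 6-7 | A 7-9 | F 9-12 | idle 12-16 | C 16-18 |
Completion: A=9  B=4  C=18  D=7  E=1  F=12
Turnaround (C−A): A=3  B=2  C=2  D=1  E=1  F=5

2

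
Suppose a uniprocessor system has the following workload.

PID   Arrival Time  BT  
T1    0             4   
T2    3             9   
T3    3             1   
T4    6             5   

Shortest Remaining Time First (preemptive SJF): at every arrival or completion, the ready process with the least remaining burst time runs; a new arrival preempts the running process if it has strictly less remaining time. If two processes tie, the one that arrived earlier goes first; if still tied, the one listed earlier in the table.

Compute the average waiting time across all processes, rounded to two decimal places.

2.00

Schedule: | T1 0-4 | T3 4-5 | T2 5-6 | T4 6-11 | T2 11-19 |
Completion: T1=4  T2=19  T3=5  T4=11
Waiting times: T1=0, T2=7, T3=1, T4=0
Average waiting = (0+7+1+0) / 4 = 8/4 = 2.00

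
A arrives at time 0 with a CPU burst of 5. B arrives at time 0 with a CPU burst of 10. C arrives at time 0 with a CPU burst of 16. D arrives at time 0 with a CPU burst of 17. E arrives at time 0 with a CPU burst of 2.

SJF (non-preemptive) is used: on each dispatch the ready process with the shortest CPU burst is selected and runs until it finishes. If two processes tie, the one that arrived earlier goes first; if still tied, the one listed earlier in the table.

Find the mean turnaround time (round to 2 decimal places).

Timeline: | E 0-2 | A 2-7 | B 7-17 | C 17-33 | D 33-50 |
Completion: A=7  B=17  C=33  D=50  E=2
Turnaround times: A=7, B=17, C=33, D=50, E=2
Average turnaround = (7+17+33+50+2) / 5 = 109/5 = 21.80

21.80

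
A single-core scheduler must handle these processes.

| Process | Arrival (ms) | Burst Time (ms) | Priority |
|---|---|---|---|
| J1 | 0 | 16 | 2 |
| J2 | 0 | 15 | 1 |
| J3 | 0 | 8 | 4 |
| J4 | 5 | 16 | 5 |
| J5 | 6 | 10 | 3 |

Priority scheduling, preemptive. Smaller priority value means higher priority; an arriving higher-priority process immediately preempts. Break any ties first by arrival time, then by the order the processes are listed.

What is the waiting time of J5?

25

Timeline: | J2 0-15 | J1 15-31 | J5 31-41 | J3 41-49 | J4 49-65 |
Completion: J1=31  J2=15  J3=49  J4=65  J5=41
Turnaround (C−A): J1=31  J2=15  J3=49  J4=60  J5=35
Waiting(J5) = turnaround − burst = 35 − 10 = 25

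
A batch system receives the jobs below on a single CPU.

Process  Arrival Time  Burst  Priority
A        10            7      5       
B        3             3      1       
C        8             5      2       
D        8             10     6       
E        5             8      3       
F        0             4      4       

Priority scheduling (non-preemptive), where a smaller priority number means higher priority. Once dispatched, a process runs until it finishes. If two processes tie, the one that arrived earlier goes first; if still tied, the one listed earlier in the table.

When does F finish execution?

4

Timeline: | F 0-4 | B 4-7 | E 7-15 | C 15-20 | A 20-27 | D 27-37 |
Completion: A=27  B=7  C=20  D=37  E=15  F=4
Turnaround (C−A): A=17  B=4  C=12  D=29  E=10  F=4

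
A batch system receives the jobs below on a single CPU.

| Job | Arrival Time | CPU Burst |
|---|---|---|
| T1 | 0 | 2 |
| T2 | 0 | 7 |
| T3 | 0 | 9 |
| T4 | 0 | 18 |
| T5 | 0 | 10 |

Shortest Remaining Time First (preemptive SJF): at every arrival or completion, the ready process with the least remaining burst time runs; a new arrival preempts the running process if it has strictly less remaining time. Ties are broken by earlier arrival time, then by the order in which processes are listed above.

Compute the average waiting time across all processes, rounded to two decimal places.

Gantt: | T1 0-2 | T2 2-9 | T3 9-18 | T5 18-28 | T4 28-46 |
Completion: T1=2  T2=9  T3=18  T4=46  T5=28
Turnaround (C−A): T1=2  T2=9  T3=18  T4=46  T5=28
Waiting times: T1=0, T2=2, T3=9, T4=28, T5=18
Average waiting = (0+2+9+28+18) / 5 = 57/5 = 11.40

11.40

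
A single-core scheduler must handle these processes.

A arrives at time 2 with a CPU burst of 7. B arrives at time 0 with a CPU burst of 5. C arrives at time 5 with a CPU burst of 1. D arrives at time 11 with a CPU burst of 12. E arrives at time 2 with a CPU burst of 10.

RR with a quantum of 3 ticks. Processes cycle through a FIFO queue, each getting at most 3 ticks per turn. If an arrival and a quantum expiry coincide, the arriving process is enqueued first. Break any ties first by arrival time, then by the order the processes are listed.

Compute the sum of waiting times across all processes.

54

Gantt: | B 0-3 | A 3-6 | E 6-9 | B 9-11 | C 11-12 | A 12-15 | E 15-18 | D 18-21 | A 21-22 | E 22-25 | D 25-28 | E 28-29 | D 29-35 |
Completion: A=22  B=11  C=12  D=35  E=29
Turnaround (C−A): A=20  B=11  C=7  D=24  E=27
Waiting = turnaround − burst: A=13, B=6, C=6, D=12, E=17
Total waiting = 13 + 6 + 6 + 12 + 17 = 54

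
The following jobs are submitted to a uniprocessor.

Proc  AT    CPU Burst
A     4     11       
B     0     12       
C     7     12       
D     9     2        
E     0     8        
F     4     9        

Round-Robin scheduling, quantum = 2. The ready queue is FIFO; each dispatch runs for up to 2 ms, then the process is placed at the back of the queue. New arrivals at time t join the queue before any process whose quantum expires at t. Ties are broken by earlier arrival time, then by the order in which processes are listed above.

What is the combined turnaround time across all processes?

Timeline: | B 0-2 | E 2-4 | B 4-6 | A 6-8 | F 8-10 | E 10-12 | B 12-14 | C 14-16 | A 16-18 | D 18-20 | F 20-22 | E 22-24 | B 24-26 | C 26-28 | A 28-30 | F 30-32 | E 32-34 | B 34-36 | C 36-38 | A 38-40 | F 40-42 | B 42-44 | C 44-46 | A 46-48 | F 48-49 | C 49-51 | A 51-52 | C 52-54 |
Completion: A=52  B=44  C=54  D=20  E=34  F=49
Turnaround (C−A): A=48  B=44  C=47  D=11  E=34  F=45
Turnaround = completion − arrival: A=48, B=44, C=47, D=11, E=34, F=45
Total turnaround = 48 + 44 + 47 + 11 + 34 + 45 = 229

229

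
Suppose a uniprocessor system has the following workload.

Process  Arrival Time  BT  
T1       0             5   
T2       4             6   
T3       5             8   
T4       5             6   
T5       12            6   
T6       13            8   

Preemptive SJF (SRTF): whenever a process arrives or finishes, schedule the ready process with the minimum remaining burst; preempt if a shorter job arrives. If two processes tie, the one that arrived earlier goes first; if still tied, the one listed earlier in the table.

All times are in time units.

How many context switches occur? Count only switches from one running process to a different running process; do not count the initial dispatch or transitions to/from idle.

5

Timeline: | T1 0-5 | T2 5-11 | T4 11-17 | T5 17-23 | T3 23-31 | T6 31-39 |
Completion: T1=5  T2=11  T3=31  T4=17  T5=23  T6=39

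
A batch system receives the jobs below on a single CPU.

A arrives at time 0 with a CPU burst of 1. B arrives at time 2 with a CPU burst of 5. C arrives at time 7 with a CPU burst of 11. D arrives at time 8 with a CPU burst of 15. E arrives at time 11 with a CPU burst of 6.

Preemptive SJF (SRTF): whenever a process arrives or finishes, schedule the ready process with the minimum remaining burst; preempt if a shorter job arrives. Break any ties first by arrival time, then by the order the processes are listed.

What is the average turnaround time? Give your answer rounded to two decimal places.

12.00

Schedule: | A 0-1 | idle 1-2 | B 2-7 | C 7-11 | E 11-17 | C 17-24 | D 24-39 |
Completion: A=1  B=7  C=24  D=39  E=17
Turnaround times: A=1, B=5, C=17, D=31, E=6
Average turnaround = (1+5+17+31+6) / 5 = 60/5 = 12.00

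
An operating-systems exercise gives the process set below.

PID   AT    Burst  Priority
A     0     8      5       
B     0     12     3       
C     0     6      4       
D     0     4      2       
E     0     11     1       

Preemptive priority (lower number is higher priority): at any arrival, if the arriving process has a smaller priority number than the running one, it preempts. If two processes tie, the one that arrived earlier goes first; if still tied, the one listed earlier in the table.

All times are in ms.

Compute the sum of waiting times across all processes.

86

Schedule: | E 0-11 | D 11-15 | B 15-27 | C 27-33 | A 33-41 |
Completion: A=41  B=27  C=33  D=15  E=11
Turnaround (C−A): A=41  B=27  C=33  D=15  E=11
Waiting = turnaround − burst: A=33, B=15, C=27, D=11, E=0
Total waiting = 33 + 15 + 27 + 11 + 0 = 86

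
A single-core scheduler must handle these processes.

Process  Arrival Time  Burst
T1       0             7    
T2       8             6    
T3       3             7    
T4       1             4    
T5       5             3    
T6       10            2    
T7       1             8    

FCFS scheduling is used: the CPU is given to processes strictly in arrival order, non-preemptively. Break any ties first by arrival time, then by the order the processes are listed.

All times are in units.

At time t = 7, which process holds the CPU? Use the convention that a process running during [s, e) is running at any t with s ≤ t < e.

T4

Schedule: | T1 0-7 | T4 7-11 | T7 11-19 | T3 19-26 | T5 26-29 | T2 29-35 | T6 35-37 |
Completion: T1=7  T2=35  T3=26  T4=11  T5=29  T6=37  T7=19
Turnaround (C−A): T1=7  T2=27  T3=23  T4=10  T5=24  T6=27  T7=18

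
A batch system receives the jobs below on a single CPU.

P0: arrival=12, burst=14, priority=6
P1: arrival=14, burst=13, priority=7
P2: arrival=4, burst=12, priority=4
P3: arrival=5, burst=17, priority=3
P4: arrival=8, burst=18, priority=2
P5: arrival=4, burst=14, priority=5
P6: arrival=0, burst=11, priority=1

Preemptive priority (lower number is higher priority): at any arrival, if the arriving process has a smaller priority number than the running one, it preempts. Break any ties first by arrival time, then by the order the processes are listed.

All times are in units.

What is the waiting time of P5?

Timeline: | P6 0-11 | P4 11-29 | P3 29-46 | P2 46-58 | P5 58-72 | P0 72-86 | P1 86-99 |
Completion: P0=86  P1=99  P2=58  P3=46  P4=29  P5=72  P6=11
Turnaround (C−A): P0=74  P1=85  P2=54  P3=41  P4=21  P5=68  P6=11
Waiting(P5) = turnaround − burst = 68 − 14 = 54

54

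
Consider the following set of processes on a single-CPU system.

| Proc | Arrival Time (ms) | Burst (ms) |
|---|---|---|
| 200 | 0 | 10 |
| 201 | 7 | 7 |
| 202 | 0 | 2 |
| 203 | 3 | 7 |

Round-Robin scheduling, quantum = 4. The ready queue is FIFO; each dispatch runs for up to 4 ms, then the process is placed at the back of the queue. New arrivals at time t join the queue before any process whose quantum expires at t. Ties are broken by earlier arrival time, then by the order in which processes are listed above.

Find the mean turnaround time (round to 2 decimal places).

16.50

Gantt: | 200 0-4 | 202 4-6 | 203 6-10 | 200 10-14 | 201 14-18 | 203 18-21 | 200 21-23 | 201 23-26 |
Completion: 200=23  201=26  202=6  203=21
Turnaround (C−A): 200=23  201=19  202=6  203=18
Turnaround times: 200=23, 201=19, 202=6, 203=18
Average turnaround = (23+19+6+18) / 4 = 66/4 = 16.50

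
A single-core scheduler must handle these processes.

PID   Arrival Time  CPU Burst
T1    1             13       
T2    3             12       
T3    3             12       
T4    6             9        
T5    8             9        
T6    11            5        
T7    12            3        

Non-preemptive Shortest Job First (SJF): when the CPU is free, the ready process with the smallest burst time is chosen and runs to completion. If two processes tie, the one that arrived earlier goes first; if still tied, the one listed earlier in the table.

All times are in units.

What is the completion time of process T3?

64

Gantt: | idle 0-1 | T1 1-14 | T7 14-17 | T6 17-22 | T4 22-31 | T5 31-40 | T2 40-52 | T3 52-64 |
Completion: T1=14  T2=52  T3=64  T4=31  T5=40  T6=22  T7=17
Turnaround (C−A): T1=13  T2=49  T3=61  T4=25  T5=32  T6=11  T7=5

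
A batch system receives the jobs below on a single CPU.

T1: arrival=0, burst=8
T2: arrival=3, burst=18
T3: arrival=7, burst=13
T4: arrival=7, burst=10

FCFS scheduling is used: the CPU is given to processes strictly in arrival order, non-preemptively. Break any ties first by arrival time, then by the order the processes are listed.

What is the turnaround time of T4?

Schedule: | T1 0-8 | T2 8-26 | T3 26-39 | T4 39-49 |
Completion: T1=8  T2=26  T3=39  T4=49
Turnaround (C−A): T1=8  T2=23  T3=32  T4=42
Turnaround(T4) = completion − arrival = 49 − 7 = 42

42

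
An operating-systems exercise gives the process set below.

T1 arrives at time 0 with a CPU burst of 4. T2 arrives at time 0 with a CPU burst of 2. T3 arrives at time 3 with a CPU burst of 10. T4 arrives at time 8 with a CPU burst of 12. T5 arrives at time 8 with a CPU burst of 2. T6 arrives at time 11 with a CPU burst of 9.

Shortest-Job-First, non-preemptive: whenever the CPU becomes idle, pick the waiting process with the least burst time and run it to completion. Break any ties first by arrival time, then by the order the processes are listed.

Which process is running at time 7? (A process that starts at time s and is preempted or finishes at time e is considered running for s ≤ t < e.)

T3

Gantt: | T2 0-2 | T1 2-6 | T3 6-16 | T5 16-18 | T6 18-27 | T4 27-39 |
Completion: T1=6  T2=2  T3=16  T4=39  T5=18  T6=27
Turnaround (C−A): T1=6  T2=2  T3=13  T4=31  T5=10  T6=16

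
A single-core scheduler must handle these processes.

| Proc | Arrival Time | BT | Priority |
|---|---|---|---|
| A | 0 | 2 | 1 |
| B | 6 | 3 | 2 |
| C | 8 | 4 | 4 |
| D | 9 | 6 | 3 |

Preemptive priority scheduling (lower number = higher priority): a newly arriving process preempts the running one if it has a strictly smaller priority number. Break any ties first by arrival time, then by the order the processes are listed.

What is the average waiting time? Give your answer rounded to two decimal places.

Gantt: | A 0-2 | idle 2-6 | B 6-9 | D 9-15 | C 15-19 |
Completion: A=2  B=9  C=19  D=15
Waiting times: A=0, B=0, C=7, D=0
Average waiting = (0+0+7+0) / 4 = 7/4 = 1.75

1.75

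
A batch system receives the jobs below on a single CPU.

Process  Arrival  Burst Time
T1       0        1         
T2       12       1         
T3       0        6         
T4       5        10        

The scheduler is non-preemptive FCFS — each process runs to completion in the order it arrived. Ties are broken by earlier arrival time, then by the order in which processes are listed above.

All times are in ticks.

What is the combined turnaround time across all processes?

Timeline: | T1 0-1 | T3 1-7 | T4 7-17 | T2 17-18 |
Completion: T1=1  T2=18  T3=7  T4=17
Turnaround = completion − arrival: T1=1, T2=6, T3=7, T4=12
Total turnaround = 1 + 6 + 7 + 12 = 26

26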